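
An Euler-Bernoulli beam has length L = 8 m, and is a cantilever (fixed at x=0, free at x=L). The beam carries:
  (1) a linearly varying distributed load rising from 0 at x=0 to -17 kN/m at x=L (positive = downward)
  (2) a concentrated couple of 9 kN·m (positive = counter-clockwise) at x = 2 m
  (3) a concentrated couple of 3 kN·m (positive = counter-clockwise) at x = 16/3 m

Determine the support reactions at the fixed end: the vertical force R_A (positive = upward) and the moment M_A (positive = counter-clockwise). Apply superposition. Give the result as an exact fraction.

R_A = -68 kN, M_A = -1124/3 kN·m

Load 1 — triangular load w₀=-17 kN/m (0→w₀ over full span):
  R_A = w₀L/2 = (-17)·8/2 = -68 kN
  M_A = w₀L²/3 = (-17)·8²/3 = -1088/3 kN·m
Load 2 — applied couple M₀=9 kN·m at a=2 m (b=L-a=6):
  R_A = 0 kN
  M_A = -M₀ = -9 kN·m
Load 3 — applied couple M₀=3 kN·m at a=16/3 m (b=L-a=8/3):
  R_A = 0 kN
  M_A = -M₀ = -3 kN·m
Superposition: R_A = -68 kN, M_A = -1124/3 kN·m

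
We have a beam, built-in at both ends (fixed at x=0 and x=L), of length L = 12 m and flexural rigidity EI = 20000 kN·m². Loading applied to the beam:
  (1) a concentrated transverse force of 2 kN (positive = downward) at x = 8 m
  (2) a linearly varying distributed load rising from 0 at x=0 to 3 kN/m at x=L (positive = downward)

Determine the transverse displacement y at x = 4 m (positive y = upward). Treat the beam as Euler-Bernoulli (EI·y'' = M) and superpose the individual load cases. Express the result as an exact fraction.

Load 1 — point force P=2 kN at a=8 m (b=L-a=4):
  y_1 = -Pb²x²(3aL-(3a+b)x)/(6L³EI)  [x≤a] = -2·4²·4²·(3·8·12-(3·8+4)·4)/(6·12³·20000) = -22/50625 m
Load 2 — triangular load w₀=3 kN/m (0→w₀ over full span):
  y_2 = -w₀x²(L-x)²(x+2L)/(120LEI) = -3·4²·(12-4)²·(4+2·12)/(120·12·20000) = -28/9375 m
Superposition: y = Σ y_i = -866/253125 m ≈ -0.003421 m

y(4) = -866/253125 m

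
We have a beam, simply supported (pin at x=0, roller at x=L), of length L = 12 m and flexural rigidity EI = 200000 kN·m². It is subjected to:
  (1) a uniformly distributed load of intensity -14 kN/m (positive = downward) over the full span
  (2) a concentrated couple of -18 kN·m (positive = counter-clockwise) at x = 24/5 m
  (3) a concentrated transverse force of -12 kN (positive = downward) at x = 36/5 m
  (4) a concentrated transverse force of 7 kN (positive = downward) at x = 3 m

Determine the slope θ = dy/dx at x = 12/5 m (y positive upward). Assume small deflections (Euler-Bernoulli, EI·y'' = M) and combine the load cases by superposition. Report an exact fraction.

Load 1 — uniform load w=-14 kN/m over full span:
  θ_1 = -w(L³-6Lx²+4x³)/(24EI) = -(-14)·(12³-6·12·(12/5)²+4·(12/5)³)/(24·200000) = 6237/1562500 rad
Load 2 — applied couple M₀=-18 kN·m at a=24/5 m (b=L-a=36/5):
  θ_2 = (M₀x²/(2L)+C₁)/EI  [x≤a] with C₁=M₀(3b²-L²)/(6L)=-72/25 = ((-18)·(12/5)²/(2·12)+(-72/25))/200000 = -9/250000 rad
Load 3 — point force P=-12 kN at a=36/5 m (b=L-a=24/5):
  θ_3 = -Pb(L²-b²-3x²)/(6LEI)  [x≤a] = -(-12)·(24/5)·(12²-(24/5)²-3·(12/5)²)/(6·12·200000) = 162/390625 rad
Load 4 — point force P=7 kN at a=3 m (b=L-a=9):
  θ_4 = -Pb(L²-b²-3x²)/(6LEI)  [x≤a] = -7·9·(12²-9²-3·(12/5)²)/(6·12·200000) = -8001/40000000 rad
Superposition: θ = Σ θ_i = 33363/8000000 rad ≈ 0.004170 rad

θ(12/5) = 33363/8000000 rad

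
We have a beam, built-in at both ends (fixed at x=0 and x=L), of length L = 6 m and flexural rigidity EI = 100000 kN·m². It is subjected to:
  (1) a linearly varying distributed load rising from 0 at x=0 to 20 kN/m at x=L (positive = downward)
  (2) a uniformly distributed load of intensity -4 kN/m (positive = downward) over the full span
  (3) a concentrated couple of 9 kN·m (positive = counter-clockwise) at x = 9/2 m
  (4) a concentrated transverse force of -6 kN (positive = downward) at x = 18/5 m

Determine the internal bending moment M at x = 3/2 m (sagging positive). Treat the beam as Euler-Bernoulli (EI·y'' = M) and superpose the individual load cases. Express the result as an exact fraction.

M(3/2) = -1473/4000 kN·m

Load 1 — triangular load w₀=20 kN/m (0→w₀ over full span):
  M_1 = 3w₀Lx/20 - w₀L²/30 - w₀x³/(6L) = 3·20·6·(3/2)/20 - 20·6²/30 - 20·(3/2)³/(6·6) = 9/8 kN·m
Load 2 — uniform load w=-4 kN/m over full span:
  M_2 = wLx/2 - wL²/12 - wx²/2 = (-4)·6·(3/2)/2 - (-4)·6²/12 - (-4)·(3/2)²/2 = -3/2 kN·m
Load 3 — applied couple M₀=9 kN·m at a=9/2 m (b=L-a=3/2):
  M_3 = R_Ax - M_A  [x≤a] with R_A=27/16, M_A=45/16 = (27/16)·(3/2) - (45/16) = -9/32 kN·m
Load 4 — point force P=-6 kN at a=18/5 m (b=L-a=12/5):
  M_4 = Pb²(3a+b)x/L³ - Pab²/L²  [x≤a] = (-6)·(12/5)²·(3·(18/5)+(12/5))·(3/2)/6³ - (-6)·(18/5)·(12/5)²/6² = 36/125 kN·m
Superposition: M = Σ M_i = -1473/4000 kN·m ≈ -0.368250 kN·m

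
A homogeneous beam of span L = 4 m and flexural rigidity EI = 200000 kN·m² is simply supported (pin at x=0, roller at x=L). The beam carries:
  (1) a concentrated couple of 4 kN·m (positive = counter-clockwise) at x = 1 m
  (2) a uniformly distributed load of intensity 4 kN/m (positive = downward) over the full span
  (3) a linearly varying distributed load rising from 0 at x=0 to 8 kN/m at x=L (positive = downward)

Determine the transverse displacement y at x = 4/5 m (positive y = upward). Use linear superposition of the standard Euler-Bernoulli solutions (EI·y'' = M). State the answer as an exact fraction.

Load 1 — applied couple M₀=4 kN·m at a=1 m (b=L-a=3):
  y_1 = (M₀x³/(6L)+C₁x)/EI  [x≤a] with C₁=M₀(3b²-L²)/(6L)=11/6 = (4·(4/5)³/(6·4)+(11/6)·(4/5))/200000 = 97/12500000 m
Load 2 — uniform load w=4 kN/m over full span:
  y_2 = -wx(L³-2Lx²+x³)/(24EI) = -4·(4/5)·(4³-2·4·(4/5)²+(4/5)³)/(24·200000) = -232/5859375 m
Load 3 — triangular load w₀=8 kN/m (0→w₀ over full span):
  y_3 = -w₀x(7L⁴-10L²x²+3x⁴)/(360LEI) = -8·(4/5)·(7·4⁴-10·4²·(4/5)²+3·(4/5)⁴)/(360·4·200000) = -5504/146484375 m
Superposition: y = Σ y_i = -108451/1562500000 m ≈ -0.000069 m

y(4/5) = -108451/1562500000 m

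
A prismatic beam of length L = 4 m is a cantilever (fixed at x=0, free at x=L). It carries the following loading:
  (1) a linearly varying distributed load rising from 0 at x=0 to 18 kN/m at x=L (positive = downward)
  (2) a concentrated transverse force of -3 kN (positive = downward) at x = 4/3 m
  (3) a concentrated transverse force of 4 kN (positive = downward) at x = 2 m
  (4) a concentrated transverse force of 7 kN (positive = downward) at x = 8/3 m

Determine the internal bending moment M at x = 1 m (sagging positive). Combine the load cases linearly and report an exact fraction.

Load 1 — triangular load w₀=18 kN/m (0→w₀ over full span):
  M_1 = w₀Lx/2 - w₀L²/3 - w₀x³/(6L) = 18·4·1/2 - 18·4²/3 - 18·1³/(6·4) = -243/4 kN·m
Load 2 — point force P=-3 kN at a=4/3 m (b=L-a=8/3):
  M_2 = -P(a-x)  [x≤a] = -(-3)·((4/3)-1) = 1 kN·m
Load 3 — point force P=4 kN at a=2 m (b=L-a=2):
  M_3 = -P(a-x)  [x≤a] = -4·(2-1) = -4 kN·m
Load 4 — point force P=7 kN at a=8/3 m (b=L-a=4/3):
  M_4 = -P(a-x)  [x≤a] = -7·((8/3)-1) = -35/3 kN·m
Superposition: M = Σ M_i = -905/12 kN·m ≈ -75.416667 kN·m

M(1) = -905/12 kN·m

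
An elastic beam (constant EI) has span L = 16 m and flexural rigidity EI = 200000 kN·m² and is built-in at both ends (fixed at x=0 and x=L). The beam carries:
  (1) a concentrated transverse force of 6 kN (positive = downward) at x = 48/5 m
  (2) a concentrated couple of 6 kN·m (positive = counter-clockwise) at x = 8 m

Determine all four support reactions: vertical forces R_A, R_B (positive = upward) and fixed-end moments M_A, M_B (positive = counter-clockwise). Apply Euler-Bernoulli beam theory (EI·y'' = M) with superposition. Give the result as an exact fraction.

R_A = 5349/2000 kN, M_A = 2679/250 kN·m, R_B = 6651/2000 kN, M_B = -3081/250 kN·m

Load 1 — point force P=6 kN at a=48/5 m (b=L-a=32/5):
  R_A = Pb²(3a+b)/L³ = 6·(32/5)²·(3·(48/5)+(32/5))/16³ = 264/125 kN
  M_A = Pab²/L² = 6·(48/5)·(32/5)²/16² = 1152/125 kN·m
  R_B = Pa²(a+3b)/L³ = 6·(48/5)²·((48/5)+3·(32/5))/16³ = 486/125 kN
  M_B = -Pa²b/L² = -6·(48/5)²·(32/5)/16² = -1728/125 kN·m
Load 2 — applied couple M₀=6 kN·m at a=8 m (b=L-a=8):
  R_A = 6M₀ab/L³ = 6·6·8·8/16³ = 9/16 kN
  M_A = M₀b(2a-b)/L² = 6·8·(2·8-8)/16² = 3/2 kN·m
  R_B = -6M₀ab/L³ = -6·6·8·8/16³ = -9/16 kN
  M_B = M₀a(2b-a)/L² = 6·8·(2·8-8)/16² = 3/2 kN·m
Superposition: R_A = 5349/2000 kN, M_A = 2679/250 kN·m, R_B = 6651/2000 kN, M_B = -3081/250 kN·m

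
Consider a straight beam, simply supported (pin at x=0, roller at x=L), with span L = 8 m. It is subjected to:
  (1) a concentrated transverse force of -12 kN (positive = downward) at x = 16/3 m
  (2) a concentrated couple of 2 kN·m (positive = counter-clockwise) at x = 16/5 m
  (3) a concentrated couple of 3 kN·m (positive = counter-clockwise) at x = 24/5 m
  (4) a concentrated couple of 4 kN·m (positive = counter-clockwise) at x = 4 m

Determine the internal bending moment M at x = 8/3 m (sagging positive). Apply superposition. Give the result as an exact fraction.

M(8/3) = -23/3 kN·m

Load 1 — point force P=-12 kN at a=16/3 m (b=L-a=8/3):
  M_1 = Pbx/L  [x≤a] = (-12)·(8/3)·(8/3)/8 = -32/3 kN·m
Load 2 — applied couple M₀=2 kN·m at a=16/5 m (b=L-a=24/5):
  M_2 = M₀x/L  [x≤a] = 2·(8/3)/8 = 2/3 kN·m
Load 3 — applied couple M₀=3 kN·m at a=24/5 m (b=L-a=16/5):
  M_3 = M₀x/L  [x≤a] = 3·(8/3)/8 = 1 kN·m
Load 4 — applied couple M₀=4 kN·m at a=4 m (b=L-a=4):
  M_4 = M₀x/L  [x≤a] = 4·(8/3)/8 = 4/3 kN·m
Superposition: M = Σ M_i = -23/3 kN·m ≈ -7.666667 kN·m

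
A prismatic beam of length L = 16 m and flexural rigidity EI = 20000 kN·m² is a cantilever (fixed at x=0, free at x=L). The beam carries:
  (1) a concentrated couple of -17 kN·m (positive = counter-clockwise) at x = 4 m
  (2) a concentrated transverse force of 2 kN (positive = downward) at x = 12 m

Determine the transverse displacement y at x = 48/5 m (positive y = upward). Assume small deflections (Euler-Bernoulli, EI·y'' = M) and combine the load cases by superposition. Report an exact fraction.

Load 1 — applied couple M₀=-17 kN·m at a=4 m (b=L-a=12):
  y_1 = M₀a(2x-a)/(2EI)  [x>a] = (-17)·4·(2·(48/5)-4)/(2·20000) = -323/12500 m
Load 2 — point force P=2 kN at a=12 m (b=L-a=4):
  y_2 = -Px²(3a-x)/(6EI)  [x≤a] = -2·(48/5)²·(3·12-(48/5))/(6·20000) = -3168/78125 m
Superposition: y = Σ y_i = -20747/312500 m ≈ -0.066390 m

y(48/5) = -20747/312500 m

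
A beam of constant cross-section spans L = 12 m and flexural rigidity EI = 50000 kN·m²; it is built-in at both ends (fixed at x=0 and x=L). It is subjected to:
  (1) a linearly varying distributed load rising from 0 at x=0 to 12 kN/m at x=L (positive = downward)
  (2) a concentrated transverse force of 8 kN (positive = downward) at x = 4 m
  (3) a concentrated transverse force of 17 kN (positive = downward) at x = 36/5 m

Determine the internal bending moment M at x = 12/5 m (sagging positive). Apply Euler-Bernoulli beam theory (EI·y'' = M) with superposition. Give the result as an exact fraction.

M(12/5) = -8304/625 kN·m

Load 1 — triangular load w₀=12 kN/m (0→w₀ over full span):
  M_1 = 3w₀Lx/20 - w₀L²/30 - w₀x³/(6L) = 3·12·12·(12/5)/20 - 12·12²/30 - 12·(12/5)³/(6·12) = -1008/125 kN·m
Load 2 — point force P=8 kN at a=4 m (b=L-a=8):
  M_2 = Pb²(3a+b)x/L³ - Pab²/L²  [x≤a] = 8·8²·(3·4+8)·(12/5)/12³ - 8·4·8²/12² = 0 kN·m
Load 3 — point force P=17 kN at a=36/5 m (b=L-a=24/5):
  M_3 = Pb²(3a+b)x/L³ - Pab²/L²  [x≤a] = 17·(24/5)²·(3·(36/5)+(24/5))·(12/5)/12³ - 17·(36/5)·(24/5)²/12² = -3264/625 kN·m
Superposition: M = Σ M_i = -8304/625 kN·m ≈ -13.286400 kN·m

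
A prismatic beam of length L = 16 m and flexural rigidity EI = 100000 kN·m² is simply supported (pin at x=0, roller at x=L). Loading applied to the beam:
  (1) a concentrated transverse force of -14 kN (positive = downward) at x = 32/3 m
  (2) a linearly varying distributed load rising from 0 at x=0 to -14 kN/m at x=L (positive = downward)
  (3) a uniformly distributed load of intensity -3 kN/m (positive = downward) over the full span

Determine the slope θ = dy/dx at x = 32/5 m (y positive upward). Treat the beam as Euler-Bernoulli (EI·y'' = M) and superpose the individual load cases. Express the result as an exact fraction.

Load 1 — point force P=-14 kN at a=32/3 m (b=L-a=16/3):
  θ_1 = -Pb(L²-b²-3x²)/(6LEI)  [x≤a] = -(-14)·(16/3)·(16²-(16/3)²-3·(32/5)²)/(6·16·100000) = 5152/6328125 rad
Load 2 — triangular load w₀=-14 kN/m (0→w₀ over full span):
  θ_2 = -w₀(7L⁴-30L²x²+15x⁴)/(360LEI) = -(-14)·(7·16⁴-30·16²·(32/5)²+15·(32/5)⁴)/(360·16·100000) = 72352/17578125 rad
Load 3 — uniform load w=-3 kN/m over full span:
  θ_3 = -w(L³-6Lx²+4x³)/(24EI) = -(-3)·(16³-6·16·(32/5)²+4·(32/5)³)/(24·100000) = 592/390625 rad
Superposition: θ = Σ θ_i = 1019728/158203125 rad ≈ 0.006446 rad

θ(32/5) = 1019728/158203125 rad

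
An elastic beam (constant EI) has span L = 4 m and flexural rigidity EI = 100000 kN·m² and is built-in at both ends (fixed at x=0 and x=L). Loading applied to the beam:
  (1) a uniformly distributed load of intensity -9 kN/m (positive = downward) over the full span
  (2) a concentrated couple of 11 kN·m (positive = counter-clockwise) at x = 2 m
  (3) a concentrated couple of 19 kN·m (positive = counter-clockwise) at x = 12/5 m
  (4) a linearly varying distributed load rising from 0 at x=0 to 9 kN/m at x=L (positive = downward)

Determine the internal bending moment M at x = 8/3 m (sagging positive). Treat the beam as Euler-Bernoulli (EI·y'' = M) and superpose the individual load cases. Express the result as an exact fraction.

Load 1 — uniform load w=-9 kN/m over full span:
  M_1 = wLx/2 - wL²/12 - wx²/2 = (-9)·4·(8/3)/2 - (-9)·4²/12 - (-9)·(8/3)²/2 = -4 kN·m
Load 2 — applied couple M₀=11 kN·m at a=2 m (b=L-a=2):
  M_2 = R_Ax - M_A - M₀  [x>a] with R_A=33/8, M_A=11/4 = (33/8)·(8/3) - (11/4) - 11 = -11/4 kN·m
Load 3 — applied couple M₀=19 kN·m at a=12/5 m (b=L-a=8/5):
  M_3 = R_Ax - M_A - M₀  [x>a] with R_A=171/25, M_A=152/25 = (171/25)·(8/3) - (152/25) - 19 = -171/25 kN·m
Load 4 — triangular load w₀=9 kN/m (0→w₀ over full span):
  M_4 = 3w₀Lx/20 - w₀L²/30 - w₀x³/(6L) = 3·9·4·(8/3)/20 - 9·4²/30 - 9·(8/3)³/(6·4) = 112/45 kN·m
Superposition: M = Σ M_i = -9991/900 kN·m ≈ -11.101111 kN·m

M(8/3) = -9991/900 kN·m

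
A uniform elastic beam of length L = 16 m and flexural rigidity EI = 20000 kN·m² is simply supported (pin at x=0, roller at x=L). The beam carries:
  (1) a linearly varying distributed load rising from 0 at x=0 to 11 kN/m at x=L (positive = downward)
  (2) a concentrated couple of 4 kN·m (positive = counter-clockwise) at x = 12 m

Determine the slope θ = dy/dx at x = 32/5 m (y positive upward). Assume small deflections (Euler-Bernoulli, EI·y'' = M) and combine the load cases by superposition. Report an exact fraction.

Load 1 — triangular load w₀=11 kN/m (0→w₀ over full span):
  θ_1 = -w₀(7L⁴-30L²x²+15x⁴)/(360LEI) = -11·(7·16⁴-30·16²·(32/5)²+15·(32/5)⁴)/(360·16·20000) = -56848/3515625 rad
Load 2 — applied couple M₀=4 kN·m at a=12 m (b=L-a=4):
  θ_2 = (M₀x²/(2L)+C₁)/EI  [x≤a] with C₁=M₀(3b²-L²)/(6L)=-26/3 = (4·(32/5)²/(2·16)+(-26/3))/20000 = -133/750000 rad
Superposition: θ = Σ θ_i = -919543/56250000 rad ≈ -0.016347 rad

θ(32/5) = -919543/56250000 rad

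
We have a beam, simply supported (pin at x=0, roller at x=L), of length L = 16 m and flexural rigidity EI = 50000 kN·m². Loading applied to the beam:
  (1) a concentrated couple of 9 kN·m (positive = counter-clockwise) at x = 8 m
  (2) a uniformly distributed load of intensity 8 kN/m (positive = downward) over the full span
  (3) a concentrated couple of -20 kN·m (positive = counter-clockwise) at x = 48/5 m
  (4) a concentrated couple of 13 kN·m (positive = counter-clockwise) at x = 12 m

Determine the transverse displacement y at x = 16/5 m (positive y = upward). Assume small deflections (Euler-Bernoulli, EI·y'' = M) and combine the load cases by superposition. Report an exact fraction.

y(16/5) = -954937/11718750 m

Load 1 — applied couple M₀=9 kN·m at a=8 m (b=L-a=8):
  y_1 = (M₀x³/(6L)+C₁x)/EI  [x≤a] with C₁=M₀(3b²-L²)/(6L)=-6 = (9·(16/5)³/(6·16)+(-6)·(16/5))/50000 = -126/390625 m
Load 2 — uniform load w=8 kN/m over full span:
  y_2 = -wx(L³-2Lx²+x³)/(24EI) = -8·(16/5)·(16³-2·16·(16/5)²+(16/5)³)/(24·50000) = -475136/5859375 m
Load 3 — applied couple M₀=-20 kN·m at a=48/5 m (b=L-a=32/5):
  y_3 = (M₀x³/(6L)+C₁x)/EI  [x≤a] with C₁=M₀(3b²-L²)/(6L)=416/15 = ((-20)·(16/5)³/(6·16)+(416/15)·(16/5))/50000 = 128/78125 m
Load 4 — applied couple M₀=13 kN·m at a=12 m (b=L-a=4):
  y_4 = (M₀x³/(6L)+C₁x)/EI  [x≤a] with C₁=M₀(3b²-L²)/(6L)=-169/6 = (13·(16/5)³/(6·16)+(-169/6)·(16/5))/50000 = -1339/781250 m
Superposition: y = Σ y_i = -954937/11718750 m ≈ -0.081488 m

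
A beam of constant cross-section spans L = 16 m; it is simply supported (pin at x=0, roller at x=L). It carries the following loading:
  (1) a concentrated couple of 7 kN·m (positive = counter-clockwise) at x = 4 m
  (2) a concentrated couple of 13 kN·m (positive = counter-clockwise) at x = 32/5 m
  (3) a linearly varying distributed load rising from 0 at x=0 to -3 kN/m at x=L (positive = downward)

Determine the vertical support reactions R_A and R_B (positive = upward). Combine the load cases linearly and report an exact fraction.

R_A = -27/4 kN, R_B = -69/4 kN

Load 1 — applied couple M₀=7 kN·m at a=4 m (b=L-a=12):
  R_A = M₀/L = 7/16 kN
  R_B = -M₀/L = -7/16 kN
Load 2 — applied couple M₀=13 kN·m at a=32/5 m (b=L-a=48/5):
  R_A = M₀/L = 13/16 kN
  R_B = -M₀/L = -13/16 kN
Load 3 — triangular load w₀=-3 kN/m (0→w₀ over full span):
  R_A = w₀L/6 = (-3)·16/6 = -8 kN
  R_B = w₀L/3 = (-3)·16/3 = -16 kN
Superposition: R_A = -27/4 kN, R_B = -69/4 kN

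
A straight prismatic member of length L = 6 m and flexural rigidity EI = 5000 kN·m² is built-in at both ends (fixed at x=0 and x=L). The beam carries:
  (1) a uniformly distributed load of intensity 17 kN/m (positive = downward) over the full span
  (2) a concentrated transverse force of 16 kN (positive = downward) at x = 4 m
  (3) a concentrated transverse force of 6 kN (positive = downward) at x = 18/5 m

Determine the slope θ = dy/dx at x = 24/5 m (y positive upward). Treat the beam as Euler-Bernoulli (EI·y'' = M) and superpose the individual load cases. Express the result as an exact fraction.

Load 1 — uniform load w=17 kN/m over full span:
  θ_1 = -wx(L-x)(L-2x)/(12EI) = -17·(24/5)·(6-(24/5))·(6-2·(24/5))/(12·5000) = 459/78125 rad
Load 2 — point force P=16 kN at a=4 m (b=L-a=2):
  θ_2 = Pa²(L-x)(2bL-(3b+a)(L-x))/(2L³EI)  [x>a] = 16·4²·(6-(24/5))·(2·2·6-(3·2+4)·(6-(24/5)))/(2·6³·5000) = 16/9375 rad
Load 3 — point force P=6 kN at a=18/5 m (b=L-a=12/5):
  θ_3 = Pa²(L-x)(2bL-(3b+a)(L-x))/(2L³EI)  [x>a] = 6·(18/5)²·(6-(24/5))·(2·(12/5)·6-(3·(12/5)+(18/5))·(6-(24/5)))/(2·6³·5000) = 2673/3906250 rad
Superposition: θ = Σ θ_i = 96869/11718750 rad ≈ 0.008266 rad

θ(24/5) = 96869/11718750 rad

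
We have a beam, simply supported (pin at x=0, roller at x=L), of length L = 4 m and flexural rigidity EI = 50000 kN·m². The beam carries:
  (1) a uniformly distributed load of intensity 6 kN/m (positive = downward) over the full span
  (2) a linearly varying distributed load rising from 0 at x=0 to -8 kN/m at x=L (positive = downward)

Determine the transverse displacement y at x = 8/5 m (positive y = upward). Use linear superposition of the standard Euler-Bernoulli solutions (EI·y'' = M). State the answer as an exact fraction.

Load 1 — uniform load w=6 kN/m over full span:
  y_1 = -wx(L³-2Lx²+x³)/(24EI) = -6·(8/5)·(4³-2·4·(8/5)²+(8/5)³)/(24·50000) = -744/1953125 m
Load 2 — triangular load w₀=-8 kN/m (0→w₀ over full span):
  y_2 = -w₀x(7L⁴-10L²x²+3x⁴)/(360LEI) = -(-8)·(8/5)·(7·4⁴-10·4²·(8/5)²+3·(8/5)⁴)/(360·4·50000) = 36512/146484375 m
Superposition: y = Σ y_i = -19288/146484375 m ≈ -0.000132 m

y(8/5) = -19288/146484375 m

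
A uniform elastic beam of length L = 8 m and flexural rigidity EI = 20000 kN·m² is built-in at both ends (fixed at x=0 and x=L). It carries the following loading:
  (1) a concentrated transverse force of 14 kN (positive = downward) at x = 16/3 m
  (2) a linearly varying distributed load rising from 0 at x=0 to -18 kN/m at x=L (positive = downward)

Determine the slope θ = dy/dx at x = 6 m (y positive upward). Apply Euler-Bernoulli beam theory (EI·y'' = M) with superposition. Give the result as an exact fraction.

Load 1 — point force P=14 kN at a=16/3 m (b=L-a=8/3):
  θ_1 = Pa²(L-x)(2bL-(3b+a)(L-x))/(2L³EI)  [x>a] = 14·(16/3)²·(8-6)·(2·(8/3)·8-(3·(8/3)+(16/3))·(8-6))/(2·8³·20000) = 7/11250 rad
Load 2 — triangular load w₀=-18 kN/m (0→w₀ over full span):
  θ_2 = -w₀(2x(L-x)(L-2x)(x+2L)+x²(L-x)²)/(120LEI) = -(-18)·(2·6·(8-6)·(8-2·6)·(6+2·8)+6²·(8-6)²)/(120·8·20000) = -369/200000 rad
Superposition: θ = Σ θ_i = -2201/1800000 rad ≈ -0.001223 rad

θ(6) = -2201/1800000 rad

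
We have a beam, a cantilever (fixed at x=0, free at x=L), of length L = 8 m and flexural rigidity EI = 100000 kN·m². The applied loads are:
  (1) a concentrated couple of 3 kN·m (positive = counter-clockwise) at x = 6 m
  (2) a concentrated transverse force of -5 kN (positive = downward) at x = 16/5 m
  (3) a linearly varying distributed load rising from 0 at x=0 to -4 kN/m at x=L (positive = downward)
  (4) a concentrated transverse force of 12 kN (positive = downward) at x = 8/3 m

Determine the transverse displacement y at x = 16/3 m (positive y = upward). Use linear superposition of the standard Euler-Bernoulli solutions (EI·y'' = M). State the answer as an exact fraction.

y(16/3) = 449548/56953125 m

Load 1 — applied couple M₀=3 kN·m at a=6 m (b=L-a=2):
  y_1 = M₀x²/(2EI)  [x≤a] = 3·(16/3)²/(2·100000) = 4/9375 m
Load 2 — point force P=-5 kN at a=16/5 m (b=L-a=24/5):
  y_2 = -Pa²(3x-a)/(6EI)  [x>a] = -(-5)·(16/5)²·(3·(16/3)-(16/5))/(6·100000) = 256/234375 m
Load 3 — triangular load w₀=-4 kN/m (0→w₀ over full span):
  y_3 = (w₀Lx³/12-w₀L²x²/6-w₀x⁵/(120L))/EI = ((-4)·8·(16/3)³/12-(-4)·8²·(16/3)²/6-(-4)·(16/3)⁵/(120·8))/100000 = 94208/11390625 m
Load 4 — point force P=12 kN at a=8/3 m (b=L-a=16/3):
  y_4 = -Pa²(3x-a)/(6EI)  [x>a] = -12·(8/3)²·(3·(16/3)-(8/3))/(6·100000) = -32/16875 m
Superposition: y = Σ y_i = 449548/56953125 m ≈ 0.007893 m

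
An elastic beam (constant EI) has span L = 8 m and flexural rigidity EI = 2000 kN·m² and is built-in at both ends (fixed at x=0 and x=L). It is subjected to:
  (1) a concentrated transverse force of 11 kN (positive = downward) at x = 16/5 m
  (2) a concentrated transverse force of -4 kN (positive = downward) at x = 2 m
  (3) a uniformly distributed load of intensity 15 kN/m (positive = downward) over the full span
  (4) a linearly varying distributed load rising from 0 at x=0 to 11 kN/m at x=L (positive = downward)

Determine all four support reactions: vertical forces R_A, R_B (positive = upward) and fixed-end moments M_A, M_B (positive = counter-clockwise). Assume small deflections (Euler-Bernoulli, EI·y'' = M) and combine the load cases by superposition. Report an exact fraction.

R_A = 76953/1000 kN, M_A = 83729/750 kN·m, R_B = 94047/1000 kN, M_B = -30537/250 kN·m

Load 1 — point force P=11 kN at a=16/5 m (b=L-a=24/5):
  R_A = Pb²(3a+b)/L³ = 11·(24/5)²·(3·(16/5)+(24/5))/8³ = 891/125 kN
  M_A = Pab²/L² = 11·(16/5)·(24/5)²/8² = 1584/125 kN·m
  R_B = Pa²(a+3b)/L³ = 11·(16/5)²·((16/5)+3·(24/5))/8³ = 484/125 kN
  M_B = -Pa²b/L² = -11·(16/5)²·(24/5)/8² = -1056/125 kN·m
Load 2 — point force P=-4 kN at a=2 m (b=L-a=6):
  R_A = Pb²(3a+b)/L³ = (-4)·6²·(3·2+6)/8³ = -27/8 kN
  M_A = Pab²/L² = (-4)·2·6²/8² = -9/2 kN·m
  R_B = Pa²(a+3b)/L³ = (-4)·2²·(2+3·6)/8³ = -5/8 kN
  M_B = -Pa²b/L² = -(-4)·2²·6/8² = 3/2 kN·m
Load 3 — uniform load w=15 kN/m over full span:
  R_A = wL/2 = 15·8/2 = 60 kN
  M_A = wL²/12 = 15·8²/12 = 80 kN·m
  R_B = wL/2 = 15·8/2 = 60 kN
  M_B = -wL²/12 = -15·8²/12 = -80 kN·m
Load 4 — triangular load w₀=11 kN/m (0→w₀ over full span):
  R_A = 3w₀L/20 = 3·11·8/20 = 66/5 kN
  M_A = w₀L²/30 = 11·8²/30 = 352/15 kN·m
  R_B = 7w₀L/20 = 7·11·8/20 = 154/5 kN
  M_B = -w₀L²/20 = -11·8²/20 = -176/5 kN·m
Superposition: R_A = 76953/1000 kN, M_A = 83729/750 kN·m, R_B = 94047/1000 kN, M_B = -30537/250 kN·m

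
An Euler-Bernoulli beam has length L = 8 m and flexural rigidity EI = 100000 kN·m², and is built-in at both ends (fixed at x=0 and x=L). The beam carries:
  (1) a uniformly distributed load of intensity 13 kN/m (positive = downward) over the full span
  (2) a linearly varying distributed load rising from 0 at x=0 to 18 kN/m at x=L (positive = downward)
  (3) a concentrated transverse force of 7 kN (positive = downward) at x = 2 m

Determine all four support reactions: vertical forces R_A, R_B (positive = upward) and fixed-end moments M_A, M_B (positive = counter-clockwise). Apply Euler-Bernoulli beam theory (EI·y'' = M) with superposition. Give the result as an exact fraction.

R_A = 12721/160 kN, M_A = 13873/120 kN·m, R_B = 16559/160 kN, M_B = -15547/120 kN·m

Load 1 — uniform load w=13 kN/m over full span:
  R_A = wL/2 = 13·8/2 = 52 kN
  M_A = wL²/12 = 13·8²/12 = 208/3 kN·m
  R_B = wL/2 = 13·8/2 = 52 kN
  M_B = -wL²/12 = -13·8²/12 = -208/3 kN·m
Load 2 — triangular load w₀=18 kN/m (0→w₀ over full span):
  R_A = 3w₀L/20 = 3·18·8/20 = 108/5 kN
  M_A = w₀L²/30 = 18·8²/30 = 192/5 kN·m
  R_B = 7w₀L/20 = 7·18·8/20 = 252/5 kN
  M_B = -w₀L²/20 = -18·8²/20 = -288/5 kN·m
Load 3 — point force P=7 kN at a=2 m (b=L-a=6):
  R_A = Pb²(3a+b)/L³ = 7·6²·(3·2+6)/8³ = 189/32 kN
  M_A = Pab²/L² = 7·2·6²/8² = 63/8 kN·m
  R_B = Pa²(a+3b)/L³ = 7·2²·(2+3·6)/8³ = 35/32 kN
  M_B = -Pa²b/L² = -7·2²·6/8² = -21/8 kN·m
Superposition: R_A = 12721/160 kN, M_A = 13873/120 kN·m, R_B = 16559/160 kN, M_B = -15547/120 kN·m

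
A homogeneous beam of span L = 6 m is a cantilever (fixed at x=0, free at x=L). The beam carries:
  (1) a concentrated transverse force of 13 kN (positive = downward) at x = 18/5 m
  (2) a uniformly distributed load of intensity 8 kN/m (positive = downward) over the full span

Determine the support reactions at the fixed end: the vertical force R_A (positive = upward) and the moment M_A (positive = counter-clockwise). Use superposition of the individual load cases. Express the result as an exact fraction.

R_A = 61 kN, M_A = 954/5 kN·m

Load 1 — point force P=13 kN at a=18/5 m (b=L-a=12/5):
  R_A = P = 13 kN
  M_A = Pa = 13·(18/5) = 234/5 kN·m
Load 2 — uniform load w=8 kN/m over full span:
  R_A = wL = 8·6 = 48 kN
  M_A = wL²/2 = 8·6²/2 = 144 kN·m
Superposition: R_A = 61 kN, M_A = 954/5 kN·m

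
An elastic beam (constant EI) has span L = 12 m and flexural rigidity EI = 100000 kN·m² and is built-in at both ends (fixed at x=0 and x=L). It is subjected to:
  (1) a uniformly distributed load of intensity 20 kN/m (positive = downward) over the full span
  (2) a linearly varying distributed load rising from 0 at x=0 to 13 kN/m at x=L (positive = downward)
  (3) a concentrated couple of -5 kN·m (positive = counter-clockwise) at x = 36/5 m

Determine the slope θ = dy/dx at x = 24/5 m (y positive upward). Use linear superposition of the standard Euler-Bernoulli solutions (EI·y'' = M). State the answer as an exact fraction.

θ(24/5) = -3738/1953125 rad

Load 1 — uniform load w=20 kN/m over full span:
  θ_1 = -wx(L-x)(L-2x)/(12EI) = -20·(24/5)·(12-(24/5))·(12-2·(24/5))/(12·100000) = -108/78125 rad
Load 2 — triangular load w₀=13 kN/m (0→w₀ over full span):
  θ_2 = -w₀(2x(L-x)(L-2x)(x+2L)+x²(L-x)²)/(120LEI) = -13·(2·(24/5)·(12-(24/5))·(12-2·(24/5))·((24/5)+2·12)+(24/5)²·(12-(24/5))²)/(120·12·100000) = -1053/1953125 rad
Load 3 — applied couple M₀=-5 kN·m at a=36/5 m (b=L-a=24/5):
  θ_3 = (R_Ax²/2 - M_Ax)/EI  [x≤a] with R_A=-3/5, M_A=-8/5 = ((-3/5)·(24/5)²/2 - (-8/5)·(24/5))/100000 = 3/390625 rad
Superposition: θ = Σ θ_i = -3738/1953125 rad ≈ -0.001914 rad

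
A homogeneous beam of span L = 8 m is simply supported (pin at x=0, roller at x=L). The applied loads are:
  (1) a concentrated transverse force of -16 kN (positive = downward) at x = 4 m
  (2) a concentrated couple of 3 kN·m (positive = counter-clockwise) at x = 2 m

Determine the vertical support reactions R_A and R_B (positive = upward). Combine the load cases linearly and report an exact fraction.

R_A = -61/8 kN, R_B = -67/8 kN

Load 1 — point force P=-16 kN at a=4 m (b=L-a=4):
  R_A = Pb/L = (-16)·4/8 = -8 kN
  R_B = Pa/L = (-16)·4/8 = -8 kN
Load 2 — applied couple M₀=3 kN·m at a=2 m (b=L-a=6):
  R_A = M₀/L = 3/8 kN
  R_B = -M₀/L = -3/8 kN
Superposition: R_A = -61/8 kN, R_B = -67/8 kN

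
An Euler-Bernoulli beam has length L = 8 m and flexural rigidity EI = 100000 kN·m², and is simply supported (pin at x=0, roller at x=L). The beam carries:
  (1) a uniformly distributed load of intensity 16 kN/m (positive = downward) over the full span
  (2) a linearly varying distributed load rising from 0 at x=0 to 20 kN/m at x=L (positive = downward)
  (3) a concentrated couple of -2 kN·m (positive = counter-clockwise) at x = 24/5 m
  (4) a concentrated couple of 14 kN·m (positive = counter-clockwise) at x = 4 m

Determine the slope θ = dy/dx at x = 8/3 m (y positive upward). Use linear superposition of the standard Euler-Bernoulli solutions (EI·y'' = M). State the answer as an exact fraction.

θ(8/3) = -825763/303750000 rad

Load 1 — uniform load w=16 kN/m over full span:
  θ_1 = -w(L³-6Lx²+4x³)/(24EI) = -16·(8³-6·8·(8/3)²+4·(8/3)³)/(24·100000) = -416/253125 rad
Load 2 — triangular load w₀=20 kN/m (0→w₀ over full span):
  θ_2 = -w₀(7L⁴-30L²x²+15x⁴)/(360LEI) = -20·(7·8⁴-30·8²·(8/3)²+15·(8/3)⁴)/(360·8·100000) = -832/759375 rad
Load 3 — applied couple M₀=-2 kN·m at a=24/5 m (b=L-a=16/5):
  θ_3 = (M₀x²/(2L)+C₁)/EI  [x≤a] with C₁=M₀(3b²-L²)/(6L)=104/75 = ((-2)·(8/3)²/(2·8)+(104/75))/100000 = 7/1406250 rad
Load 4 — applied couple M₀=14 kN·m at a=4 m (b=L-a=4):
  θ_4 = (M₀x²/(2L)+C₁)/EI  [x≤a] with C₁=M₀(3b²-L²)/(6L)=-14/3 = (14·(8/3)²/(2·8)+(-14/3))/100000 = 7/450000 rad
Superposition: θ = Σ θ_i = -825763/303750000 rad ≈ -0.002719 rad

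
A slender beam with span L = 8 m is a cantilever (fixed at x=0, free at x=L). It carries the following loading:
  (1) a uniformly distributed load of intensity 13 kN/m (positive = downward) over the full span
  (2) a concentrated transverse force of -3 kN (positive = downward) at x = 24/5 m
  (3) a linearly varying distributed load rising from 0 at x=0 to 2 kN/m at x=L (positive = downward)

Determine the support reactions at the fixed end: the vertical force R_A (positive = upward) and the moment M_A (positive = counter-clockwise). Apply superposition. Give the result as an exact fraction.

Load 1 — uniform load w=13 kN/m over full span:
  R_A = wL = 13·8 = 104 kN
  M_A = wL²/2 = 13·8²/2 = 416 kN·m
Load 2 — point force P=-3 kN at a=24/5 m (b=L-a=16/5):
  R_A = P = (-3) = -3 kN
  M_A = Pa = (-3)·(24/5) = -72/5 kN·m
Load 3 — triangular load w₀=2 kN/m (0→w₀ over full span):
  R_A = w₀L/2 = 2·8/2 = 8 kN
  M_A = w₀L²/3 = 2·8²/3 = 128/3 kN·m
Superposition: R_A = 109 kN, M_A = 6664/15 kN·m

R_A = 109 kN, M_A = 6664/15 kN·m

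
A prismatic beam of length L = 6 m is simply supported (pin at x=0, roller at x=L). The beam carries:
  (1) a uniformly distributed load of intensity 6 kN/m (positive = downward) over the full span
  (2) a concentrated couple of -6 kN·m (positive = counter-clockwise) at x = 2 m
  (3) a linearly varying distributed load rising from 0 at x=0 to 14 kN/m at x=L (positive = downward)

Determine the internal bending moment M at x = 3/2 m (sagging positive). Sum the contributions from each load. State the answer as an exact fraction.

M(3/2) = 615/16 kN·m

Load 1 — uniform load w=6 kN/m over full span:
  M_1 = wx(L-x)/2 = 6·(3/2)·(6-(3/2))/2 = 81/4 kN·m
Load 2 — applied couple M₀=-6 kN·m at a=2 m (b=L-a=4):
  M_2 = M₀x/L  [x≤a] = (-6)·(3/2)/6 = -3/2 kN·m
Load 3 — triangular load w₀=14 kN/m (0→w₀ over full span):
  M_3 = w₀Lx/6 - w₀x³/(6L) = 14·6·(3/2)/6 - 14·(3/2)³/(6·6) = 315/16 kN·m
Superposition: M = Σ M_i = 615/16 kN·m ≈ 38.437500 kN·m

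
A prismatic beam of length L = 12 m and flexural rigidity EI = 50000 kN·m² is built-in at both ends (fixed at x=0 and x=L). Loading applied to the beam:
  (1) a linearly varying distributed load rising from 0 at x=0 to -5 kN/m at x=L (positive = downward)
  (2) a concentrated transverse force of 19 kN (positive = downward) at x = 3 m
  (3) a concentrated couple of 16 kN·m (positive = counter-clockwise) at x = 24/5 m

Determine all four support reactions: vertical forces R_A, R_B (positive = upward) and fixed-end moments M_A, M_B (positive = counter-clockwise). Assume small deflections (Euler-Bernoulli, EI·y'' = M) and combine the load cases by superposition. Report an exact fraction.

Load 1 — triangular load w₀=-5 kN/m (0→w₀ over full span):
  R_A = 3w₀L/20 = 3·(-5)·12/20 = -9 kN
  M_A = w₀L²/30 = (-5)·12²/30 = -24 kN·m
  R_B = 7w₀L/20 = 7·(-5)·12/20 = -21 kN
  M_B = -w₀L²/20 = -(-5)·12²/20 = 36 kN·m
Load 2 — point force P=19 kN at a=3 m (b=L-a=9):
  R_A = Pb²(3a+b)/L³ = 19·9²·(3·3+9)/12³ = 513/32 kN
  M_A = Pab²/L² = 19·3·9²/12² = 513/16 kN·m
  R_B = Pa²(a+3b)/L³ = 19·3²·(3+3·9)/12³ = 95/32 kN
  M_B = -Pa²b/L² = -19·3²·9/12² = -171/16 kN·m
Load 3 — applied couple M₀=16 kN·m at a=24/5 m (b=L-a=36/5):
  R_A = 6M₀ab/L³ = 6·16·(24/5)·(36/5)/12³ = 48/25 kN
  M_A = M₀b(2a-b)/L² = 16·(36/5)·(2·(24/5)-(36/5))/12² = 48/25 kN·m
  R_B = -6M₀ab/L³ = -6·16·(24/5)·(36/5)/12³ = -48/25 kN
  M_B = M₀a(2b-a)/L² = 16·(24/5)·(2·(36/5)-(24/5))/12² = 128/25 kN·m
Superposition: R_A = 7161/800 kN, M_A = 3993/400 kN·m, R_B = -15961/800 kN, M_B = 12173/400 kN·m

R_A = 7161/800 kN, M_A = 3993/400 kN·m, R_B = -15961/800 kN, M_B = 12173/400 kN·m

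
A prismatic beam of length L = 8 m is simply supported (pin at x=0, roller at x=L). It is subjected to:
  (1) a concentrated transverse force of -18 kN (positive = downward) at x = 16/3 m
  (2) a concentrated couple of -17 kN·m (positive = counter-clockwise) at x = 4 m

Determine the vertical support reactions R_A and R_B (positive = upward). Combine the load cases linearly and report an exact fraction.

R_A = -65/8 kN, R_B = -79/8 kN

Load 1 — point force P=-18 kN at a=16/3 m (b=L-a=8/3):
  R_A = Pb/L = (-18)·(8/3)/8 = -6 kN
  R_B = Pa/L = (-18)·(16/3)/8 = -12 kN
Load 2 — applied couple M₀=-17 kN·m at a=4 m (b=L-a=4):
  R_A = M₀/L = (-17)/8 = -17/8 kN
  R_B = -M₀/L = -(-17)/8 = 17/8 kN
Superposition: R_A = -65/8 kN, R_B = -79/8 kN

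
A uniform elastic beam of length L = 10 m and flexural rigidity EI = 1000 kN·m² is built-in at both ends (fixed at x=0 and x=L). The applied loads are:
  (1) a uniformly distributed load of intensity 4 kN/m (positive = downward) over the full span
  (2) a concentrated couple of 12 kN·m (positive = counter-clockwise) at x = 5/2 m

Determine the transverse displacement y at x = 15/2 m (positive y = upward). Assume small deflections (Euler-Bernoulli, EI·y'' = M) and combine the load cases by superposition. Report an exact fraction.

y(15/2) = -129/2560 m

Load 1 — uniform load w=4 kN/m over full span:
  y_1 = -wx²(L-x)²/(24EI) = -4·(15/2)²·(10-(15/2))²/(24·1000) = -15/256 m
Load 2 — applied couple M₀=12 kN·m at a=5/2 m (b=L-a=15/2):
  y_2 = (R_Ax³/6 - M_Ax²/2 - M₀(x-a)²/2)/EI  [x>a] with R_A=27/20, M_A=-9/4 = ((27/20)·(15/2)³/6 - (-9/4)·(15/2)²/2 - 12·((15/2)-(5/2))²/2)/1000 = 21/2560 m
Superposition: y = Σ y_i = -129/2560 m ≈ -0.050391 m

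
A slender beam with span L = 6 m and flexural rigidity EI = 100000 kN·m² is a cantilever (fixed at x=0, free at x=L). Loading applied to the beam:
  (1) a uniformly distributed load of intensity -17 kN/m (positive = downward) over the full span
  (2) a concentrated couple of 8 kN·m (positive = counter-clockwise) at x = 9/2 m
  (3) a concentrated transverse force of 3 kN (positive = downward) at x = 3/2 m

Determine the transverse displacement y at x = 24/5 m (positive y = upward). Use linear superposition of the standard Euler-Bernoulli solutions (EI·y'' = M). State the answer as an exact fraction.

Load 1 — uniform load w=-17 kN/m over full span:
  y_1 = -wx²(x²-4Lx+6L²)/(24EI) = -(-17)·(24/5)²·((24/5)²-4·6·(24/5)+6·6²)/(24·100000) = 39474/1953125 m
Load 2 — applied couple M₀=8 kN·m at a=9/2 m (b=L-a=3/2):
  y_2 = M₀a(2x-a)/(2EI)  [x>a] = 8·(9/2)·(2·(24/5)-(9/2))/(2·100000) = 459/500000 m
Load 3 — point force P=3 kN at a=3/2 m (b=L-a=9/2):
  y_3 = -Pa²(3x-a)/(6EI)  [x>a] = -3·(3/2)²·(3·(24/5)-(3/2))/(6·100000) = -1161/8000000 m
Superposition: y = Σ y_i = 20983563/1000000000 m ≈ 0.020984 m

y(24/5) = 20983563/1000000000 m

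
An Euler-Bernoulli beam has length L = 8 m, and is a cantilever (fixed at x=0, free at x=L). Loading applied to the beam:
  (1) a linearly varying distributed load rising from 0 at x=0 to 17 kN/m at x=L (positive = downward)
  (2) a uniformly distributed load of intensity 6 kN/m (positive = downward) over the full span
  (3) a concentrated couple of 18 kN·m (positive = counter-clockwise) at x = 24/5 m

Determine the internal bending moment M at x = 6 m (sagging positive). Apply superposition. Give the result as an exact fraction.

M(6) = -259/6 kN·m

Load 1 — triangular load w₀=17 kN/m (0→w₀ over full span):
  M_1 = w₀Lx/2 - w₀L²/3 - w₀x³/(6L) = 17·8·6/2 - 17·8²/3 - 17·6³/(6·8) = -187/6 kN·m
Load 2 — uniform load w=6 kN/m over full span:
  M_2 = -w(L-x)²/2 = -6·(8-6)²/2 = -12 kN·m
Load 3 — applied couple M₀=18 kN·m at a=24/5 m (b=L-a=16/5):
  M_3 = 0  [x>a] = 0 kN·m
Superposition: M = Σ M_i = -259/6 kN·m ≈ -43.166667 kN·m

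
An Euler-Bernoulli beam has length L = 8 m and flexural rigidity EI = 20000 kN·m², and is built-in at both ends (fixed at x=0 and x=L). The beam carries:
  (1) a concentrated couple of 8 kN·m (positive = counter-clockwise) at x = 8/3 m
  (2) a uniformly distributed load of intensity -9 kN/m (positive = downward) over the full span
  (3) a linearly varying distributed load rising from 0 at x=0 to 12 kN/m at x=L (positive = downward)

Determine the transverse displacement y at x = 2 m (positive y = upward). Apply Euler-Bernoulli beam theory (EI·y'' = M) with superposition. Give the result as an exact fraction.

Load 1 — applied couple M₀=8 kN·m at a=8/3 m (b=L-a=16/3):
  y_1 = (R_Ax³/6 - M_Ax²/2)/EI  [x≤a] with R_A=4/3, M_A=0 = ((4/3)·2³/6 - 0·2²/2)/20000 = 1/11250 m
Load 2 — uniform load w=-9 kN/m over full span:
  y_2 = -wx²(L-x)²/(24EI) = -(-9)·2²·(8-2)²/(24·20000) = 27/10000 m
Load 3 — triangular load w₀=12 kN/m (0→w₀ over full span):
  y_3 = -w₀x²(L-x)²(x+2L)/(120LEI) = -12·2²·(8-2)²·(2+2·8)/(120·8·20000) = -81/50000 m
Superposition: y = Σ y_i = 263/225000 m ≈ 0.001169 m

y(2) = 263/225000 m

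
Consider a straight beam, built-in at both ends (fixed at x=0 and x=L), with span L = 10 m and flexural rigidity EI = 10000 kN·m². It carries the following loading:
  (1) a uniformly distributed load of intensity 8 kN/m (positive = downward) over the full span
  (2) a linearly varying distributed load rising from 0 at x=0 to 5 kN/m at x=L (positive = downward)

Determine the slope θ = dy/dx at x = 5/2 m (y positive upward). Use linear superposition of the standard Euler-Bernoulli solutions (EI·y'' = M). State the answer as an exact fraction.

θ(5/2) = -167/20480 rad

Load 1 — uniform load w=8 kN/m over full span:
  θ_1 = -wx(L-x)(L-2x)/(12EI) = -8·(5/2)·(10-(5/2))·(10-2·(5/2))/(12·10000) = -1/160 rad
Load 2 — triangular load w₀=5 kN/m (0→w₀ over full span):
  θ_2 = -w₀(2x(L-x)(L-2x)(x+2L)+x²(L-x)²)/(120LEI) = -5·(2·(5/2)·(10-(5/2))·(10-2·(5/2))·((5/2)+2·10)+(5/2)²·(10-(5/2))²)/(120·10·10000) = -39/20480 rad
Superposition: θ = Σ θ_i = -167/20480 rad ≈ -0.008154 rad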